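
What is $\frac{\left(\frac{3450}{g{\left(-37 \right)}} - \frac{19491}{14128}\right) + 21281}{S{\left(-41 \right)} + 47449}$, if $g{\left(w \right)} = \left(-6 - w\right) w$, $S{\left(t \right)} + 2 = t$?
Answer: $\frac{344783591519}{768205507296} \approx 0.44882$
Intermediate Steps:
$S{\left(t \right)} = -2 + t$
$g{\left(w \right)} = w \left(-6 - w\right)$
$\frac{\left(\frac{3450}{g{\left(-37 \right)}} - \frac{19491}{14128}\right) + 21281}{S{\left(-41 \right)} + 47449} = \frac{\left(\frac{3450}{\left(-1\right) \left(-37\right) \left(6 - 37\right)} - \frac{19491}{14128}\right) + 21281}{\left(-2 - 41\right) + 47449} = \frac{\left(\frac{3450}{\left(-1\right) \left(-37\right) \left(-31\right)} - \frac{19491}{14128}\right) + 21281}{-43 + 47449} = \frac{\left(\frac{3450}{-1147} - \frac{19491}{14128}\right) + 21281}{47406} = \left(\left(3450 \left(- \frac{1}{1147}\right) - \frac{19491}{14128}\right) + 21281\right) \frac{1}{47406} = \left(\left(- \frac{3450}{1147} - \frac{19491}{14128}\right) + 21281\right) \frac{1}{47406} = \left(- \frac{71097777}{16204816} + 21281\right) \frac{1}{47406} = \frac{344783591519}{16204816} \cdot \frac{1}{47406} = \frac{344783591519}{768205507296}$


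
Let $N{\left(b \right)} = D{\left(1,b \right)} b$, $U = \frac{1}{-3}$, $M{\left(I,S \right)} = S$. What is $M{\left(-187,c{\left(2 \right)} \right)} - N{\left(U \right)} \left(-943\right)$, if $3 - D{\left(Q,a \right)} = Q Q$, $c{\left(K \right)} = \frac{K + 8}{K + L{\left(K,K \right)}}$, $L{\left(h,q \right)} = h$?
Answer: $- \frac{3757}{6} \approx -626.17$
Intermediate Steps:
$c{\left(K \right)} = \frac{8 + K}{2 K}$ ($c{\left(K \right)} = \frac{K + 8}{K + K} = \frac{8 + K}{2 K}$)
$D{\left(Q,a \right)} = 3 - Q^{2}$ ($D{\left(Q,a \right)} = 3 - Q Q = 3 - Q^{2}$)
$U = - \frac{1}{3} \approx -0.33333$
$N{\left(b \right)} = 2 b$ ($N{\left(b \right)} = \left(3 - 1^{2}\right) b = \left(3 - 1\right) b = 2 b$)
$M{\left(-187,c{\left(2 \right)} \right)} - N{\left(U \right)} \left(-943\right) = \frac{8 + 2}{2 \cdot 2} - 2 \left(- \frac{1}{3}\right) \left(-943\right) = \frac{1}{2} \cdot \frac{1}{2} \cdot 10 - \left(- \frac{2}{3}\right) \left(-943\right) = \frac{5}{2} - \frac{1886}{3} = - \frac{3757}{6}$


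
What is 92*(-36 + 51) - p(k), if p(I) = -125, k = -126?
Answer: 1505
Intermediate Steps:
92*(-36 + 51) - p(k) = 92*(-36 + 51) - 1*(-125) = 92*15 + 125 = 1380 + 125 = 1505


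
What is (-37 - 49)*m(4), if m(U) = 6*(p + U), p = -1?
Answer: -1548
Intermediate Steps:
m(U) = -6 + 6*U (m(U) = 6*(-1 + U) = -6 + 6*U)
(-37 - 49)*m(4) = (-37 - 49)*(-6 + 6*4) = -86*(-6 + 24) = -86*18 = -1548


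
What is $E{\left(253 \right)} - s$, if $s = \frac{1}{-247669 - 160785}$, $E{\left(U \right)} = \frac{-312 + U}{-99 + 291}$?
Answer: $- \frac{12049297}{39211584} \approx -0.30729$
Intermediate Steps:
$E{\left(U \right)} = - \frac{13}{8} + \frac{U}{192}$ ($E{\left(U \right)} = \frac{-312 + U}{192} = \left(-312 + U\right) \frac{1}{192} = - \frac{13}{8} + \frac{U}{192}$)
$s = - \frac{1}{408454}$ ($s = \frac{1}{-408454} = - \frac{1}{408454} \approx -2.4483 \cdot 10^{-6}$)
$E{\left(253 \right)} - s = \left(- \frac{13}{8} + \frac{1}{192} \cdot 253\right) - - \frac{1}{408454} = \left(- \frac{13}{8} + \frac{253}{192}\right) + \frac{1}{408454} = - \frac{59}{192} + \frac{1}{408454} = - \frac{12049297}{39211584}$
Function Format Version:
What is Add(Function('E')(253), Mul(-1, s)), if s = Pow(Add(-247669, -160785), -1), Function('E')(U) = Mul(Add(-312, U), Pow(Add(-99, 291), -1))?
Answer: Rational(-12049297, 39211584) ≈ -0.30729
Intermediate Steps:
Function('E')(U) = Add(Rational(-13, 8), Mul(Rational(1, 192), U)) (Function('E')(U) = Mul(Add(-312, U), Pow(192, -1)) = Mul(Add(-312, U), Rational(1, 192)) = Add(Rational(-13, 8), Mul(Rational(1, 192), U)))
s = Rational(-1, 408454) (s = Pow(-408454, -1) = Rational(-1, 408454) ≈ -2.4483e-6)
Add(Function('E')(253), Mul(-1, s)) = Add(Add(Rational(-13, 8), Mul(Rational(1, 192), 253)), Mul(-1, Rational(-1, 408454))) = Add(Add(Rational(-13, 8), Rational(253, 192)), Rational(1, 408454)) = Add(Rational(-59, 192), Rational(1, 408454)) = Rational(-12049297, 39211584)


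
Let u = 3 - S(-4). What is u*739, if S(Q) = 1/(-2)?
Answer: 5173/2 ≈ 2586.5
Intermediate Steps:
S(Q) = -1/2
u = 7/2 (u = 3 - 1*(-1/2) = 3 + 1/2 = 7/2 ≈ 3.5000)
u*739 = (7/2)*739 = 5173/2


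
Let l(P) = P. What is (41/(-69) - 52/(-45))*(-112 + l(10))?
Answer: -19754/345 ≈ -57.258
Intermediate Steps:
(41/(-69) - 52/(-45))*(-112 + l(10)) = (41/(-69) - 52/(-45))*(-112 + 10) = (41*(-1/69) - 52*(-1/45))*(-102) = (-41/69 + 52/45)*(-102) = (581/1035)*(-102) = -19754/345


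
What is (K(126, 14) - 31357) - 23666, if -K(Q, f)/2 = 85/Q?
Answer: -3466534/63 ≈ -55024.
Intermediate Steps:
K(Q, f) = -170/Q
(K(126, 14) - 31357) - 23666 = (-170/126 - 31357) - 23666 = (-170*1/126 - 31357) - 23666 = (-85/63 - 31357) - 23666 = -1975576/63 - 23666 = -3466534/63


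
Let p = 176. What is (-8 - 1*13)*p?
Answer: -3696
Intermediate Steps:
(-8 - 1*13)*p = (-8 - 1*13)*176 = (-8 - 13)*176 = -21*176 = -3696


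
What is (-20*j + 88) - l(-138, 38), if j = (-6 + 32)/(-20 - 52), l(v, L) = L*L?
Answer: -12139/9 ≈ -1348.8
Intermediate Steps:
l(v, L) = L**2
j = -13/36 (j = 26/(-72) = 26*(-1/72) = -13/36 ≈ -0.36111)
(-20*j + 88) - l(-138, 38) = (-20*(-13/36) + 88) - 1*38**2 = (65/9 + 88) - 1*1444 = 857/9 - 1444 = -12139/9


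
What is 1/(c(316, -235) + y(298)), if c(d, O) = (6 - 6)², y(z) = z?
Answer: 1/298 ≈ 0.0033557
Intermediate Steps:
c(d, O) = 0 (c(d, O) = 0² = 0)
1/(c(316, -235) + y(298)) = 1/(0 + 298) = 1/298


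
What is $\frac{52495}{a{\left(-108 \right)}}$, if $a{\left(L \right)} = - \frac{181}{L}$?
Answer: $\frac{5669460}{181} \approx 31323.0$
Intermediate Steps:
$\frac{52495}{a{\left(-108 \right)}} = \frac{52495}{\left(-181\right) \frac{1}{-108}} = \frac{52495}{\left(-181\right) \left(- \frac{1}{108}\right)} = \frac{52495}{\frac{181}{108}} = 52495 \cdot \frac{108}{181} = \frac{5669460}{181}$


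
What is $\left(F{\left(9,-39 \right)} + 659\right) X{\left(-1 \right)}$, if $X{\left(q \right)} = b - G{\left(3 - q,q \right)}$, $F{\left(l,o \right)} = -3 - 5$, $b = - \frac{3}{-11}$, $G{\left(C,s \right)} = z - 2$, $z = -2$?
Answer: $\frac{30597}{11} \approx 2781.5$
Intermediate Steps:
$G{\left(C,s \right)} = -4$ ($G{\left(C,s \right)} = -2 - 2 = -4$)
$b = \frac{3}{11}$ ($b = \left(-3\right) \left(- \frac{1}{11}\right) = \frac{3}{11} \approx 0.27273$)
$F{\left(l,o \right)} = -8$ ($F{\left(l,o \right)} = -3 - 5 = -8$)
$X{\left(q \right)} = \frac{47}{11}$ ($X{\left(q \right)} = \frac{3}{11} - -4 = \frac{3}{11} + 4 = \frac{47}{11}$)
$\left(F{\left(9,-39 \right)} + 659\right) X{\left(-1 \right)} = \left(-8 + 659\right) \frac{47}{11} = 651 \cdot \frac{47}{11} = \frac{30597}{11}$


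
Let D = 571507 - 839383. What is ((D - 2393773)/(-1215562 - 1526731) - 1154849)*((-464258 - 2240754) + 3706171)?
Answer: -3170602140910178172/2742293 ≈ -1.1562e+12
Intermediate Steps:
D = -267876
((D - 2393773)/(-1215562 - 1526731) - 1154849)*((-464258 - 2240754) + 3706171) = ((-267876 - 2393773)/(-1215562 - 1526731) - 1154849)*((-464258 - 2240754) + 3706171) = (-2661649/(-2742293) - 1154849)*(-2705012 + 3706171) = (-2661649*(-1/2742293) - 1154849)*1001159 = (2661649/2742293 - 1154849)*1001159 = -3166931667108/2742293*1001159 = -3170602140910178172/2742293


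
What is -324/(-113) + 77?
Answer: 9025/113 ≈ 79.867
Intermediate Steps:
-324/(-113) + 77 = -324*(-1)/113 + 77 = -108*(-3/113) + 77 = 324/113 + 77 = 9025/113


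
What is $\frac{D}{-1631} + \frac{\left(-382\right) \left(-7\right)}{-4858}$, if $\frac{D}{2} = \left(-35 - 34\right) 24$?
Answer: $\frac{837743}{565957} \approx 1.4802$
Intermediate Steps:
$D = -3312$ ($D = 2 \left(-35 - 34\right) 24 = 2 \left(\left(-69\right) 24\right) = 2 \left(-1656\right) = -3312$)
$\frac{D}{-1631} + \frac{\left(-382\right) \left(-7\right)}{-4858} = - \frac{3312}{-1631} + \frac{\left(-382\right) \left(-7\right)}{-4858} = \left(-3312\right) \left(- \frac{1}{1631}\right) + 2674 \left(- \frac{1}{4858}\right) = \frac{3312}{1631} - \frac{191}{347} = \frac{837743}{565957}$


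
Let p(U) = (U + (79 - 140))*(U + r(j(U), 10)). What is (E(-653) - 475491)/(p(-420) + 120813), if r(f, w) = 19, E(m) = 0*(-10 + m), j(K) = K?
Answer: -475491/313694 ≈ -1.5158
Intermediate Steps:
E(m) = 0
p(U) = (-61 + U)*(19 + U) (p(U) = (U + (79 - 140))*(U + 19) = (U - 61)*(19 + U) = (-61 + U)*(19 + U))
(E(-653) - 475491)/(p(-420) + 120813) = (0 - 475491)/((-1159 + (-420)² - 42*(-420)) + 120813) = -475491/((-1159 + 176400 + 17640) + 120813) = -475491/(192881 + 120813) = -475491/313694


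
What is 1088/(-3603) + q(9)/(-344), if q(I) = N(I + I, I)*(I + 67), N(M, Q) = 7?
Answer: -572767/309858 ≈ -1.8485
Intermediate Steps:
q(I) = 469 + 7*I (q(I) = 7*(I + 67) = 7*(67 + I) = 469 + 7*I)
1088/(-3603) + q(9)/(-344) = 1088/(-3603) + (469 + 7*9)/(-344) = 1088*(-1/3603) + (469 + 63)*(-1/344) = -1088/3603 + 532*(-1/344) = -1088/3603 - 133/86 = -572767/309858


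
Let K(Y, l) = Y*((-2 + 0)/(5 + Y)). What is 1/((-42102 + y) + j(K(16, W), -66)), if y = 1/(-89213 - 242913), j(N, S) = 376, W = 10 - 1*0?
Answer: -332126/13858289477 ≈ -2.3966e-5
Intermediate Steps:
W = 10 (W = 10 + 0 = 10)
K(Y, l) = -2*Y/(5 + Y) (K(Y, l) = Y*(-2/(5 + Y)) = -2*Y/(5 + Y))
y = -1/332126 (y = 1/(-332126) = -1/332126 ≈ -3.0109e-6)
1/((-42102 + y) + j(K(16, W), -66)) = 1/((-42102 - 1/332126) + 376) = 1/(-13983168853/332126 + 376) = 1/(-13858289477/332126) = -332126/13858289477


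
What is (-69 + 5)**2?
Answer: 4096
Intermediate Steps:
(-69 + 5)**2 = (-64)**2 = 4096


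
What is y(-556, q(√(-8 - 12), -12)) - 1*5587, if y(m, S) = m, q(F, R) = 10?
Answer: -6143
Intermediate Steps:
y(-556, q(√(-8 - 12), -12)) - 1*5587 = -556 - 1*5587 = -556 - 5587 = -6143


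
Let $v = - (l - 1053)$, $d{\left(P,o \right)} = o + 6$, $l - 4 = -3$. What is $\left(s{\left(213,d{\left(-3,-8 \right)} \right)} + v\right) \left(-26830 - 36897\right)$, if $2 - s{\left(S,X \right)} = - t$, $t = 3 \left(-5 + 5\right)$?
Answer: $-67168258$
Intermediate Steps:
$l = 1$ ($l = 4 - 3 = 1$)
$t = 0$ ($t = 3 \cdot 0 = 0$)
$d{\left(P,o \right)} = 6 + o$
$s{\left(S,X \right)} = 2$ ($s{\left(S,X \right)} = 2 - \left(-1\right) 0 = 2 - 0 = 2 + 0 = 2$)
$v = 1052$ ($v = - (1 - 1053) = \left(-1\right) \left(-1052\right) = 1052$)
$\left(s{\left(213,d{\left(-3,-8 \right)} \right)} + v\right) \left(-26830 - 36897\right) = \left(2 + 1052\right) \left(-26830 - 36897\right) = 1054 \left(-63727\right) = -67168258$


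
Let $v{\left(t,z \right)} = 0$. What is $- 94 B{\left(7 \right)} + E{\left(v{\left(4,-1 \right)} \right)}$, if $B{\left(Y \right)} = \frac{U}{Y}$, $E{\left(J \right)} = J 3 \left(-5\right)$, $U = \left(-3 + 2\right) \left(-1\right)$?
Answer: $- \frac{94}{7} \approx -13.429$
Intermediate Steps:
$U = 1$ ($U = \left(-1\right) \left(-1\right) = 1$)
$E{\left(J \right)} = - 15 J$ ($E{\left(J \right)} = 3 J \left(-5\right) = - 15 J$)
$B{\left(Y \right)} = \frac{1}{Y}$ ($B{\left(Y \right)} = 1 \frac{1}{Y} = \frac{1}{Y}$)
$- 94 B{\left(7 \right)} + E{\left(v{\left(4,-1 \right)} \right)} = - \frac{94}{7} - 0 = \left(-94\right) \frac{1}{7} + 0 = - \frac{94}{7} + 0 = - \frac{94}{7}$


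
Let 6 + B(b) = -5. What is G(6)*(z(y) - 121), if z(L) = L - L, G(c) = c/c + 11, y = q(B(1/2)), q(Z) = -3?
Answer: -1452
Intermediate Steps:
B(b) = -11 (B(b) = -6 - 5 = -11)
y = -3
G(c) = 12 (G(c) = 1 + 11 = 12)
z(L) = 0
G(6)*(z(y) - 121) = 12*(0 - 121) = 12*(-121) = -1452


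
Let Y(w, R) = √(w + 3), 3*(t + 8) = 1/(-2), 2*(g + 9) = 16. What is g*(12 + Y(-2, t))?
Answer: -13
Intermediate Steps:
g = -1 (g = -9 + (½)*16 = -9 + 8 = -1)
t = -49/6 (t = -8 + (⅓)/(-2) = -8 + (⅓)*(-½) = -8 - ⅙ = -49/6 ≈ -8.1667)
Y(w, R) = √(3 + w)
g*(12 + Y(-2, t)) = -(12 + √(3 - 2)) = -(12 + √1) = -(12 + 1) = -1*13 = -13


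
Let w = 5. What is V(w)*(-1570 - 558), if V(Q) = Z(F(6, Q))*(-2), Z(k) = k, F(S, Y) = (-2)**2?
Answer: 17024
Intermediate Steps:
F(S, Y) = 4
V(Q) = -8 (V(Q) = 4*(-2) = -8)
V(w)*(-1570 - 558) = -8*(-1570 - 558) = -8*(-2128) = 17024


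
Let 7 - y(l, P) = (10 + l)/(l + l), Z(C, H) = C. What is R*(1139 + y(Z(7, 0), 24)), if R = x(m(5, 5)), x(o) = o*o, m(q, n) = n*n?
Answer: 10016875/14 ≈ 7.1549e+5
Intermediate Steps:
m(q, n) = n²
x(o) = o²
y(l, P) = 7 - (10 + l)/(2*l) (y(l, P) = 7 - (10 + l)/(l + l) = 7 - (10 + l)/(2*l))
R = 625 (R = (5²)² = 25² = 625)
R*(1139 + y(Z(7, 0), 24)) = 625*(1139 + (13/2 - 5/7)) = 625*(1139 + 81/14) = 625*(16027/14) = 10016875/14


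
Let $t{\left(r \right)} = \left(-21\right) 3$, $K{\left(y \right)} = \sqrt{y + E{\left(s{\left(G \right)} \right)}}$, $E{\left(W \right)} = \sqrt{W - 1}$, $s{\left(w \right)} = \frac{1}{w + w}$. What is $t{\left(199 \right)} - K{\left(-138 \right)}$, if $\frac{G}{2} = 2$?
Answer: $-63 - \frac{\sqrt{-552 + i \sqrt{14}}}{2} \approx -63.04 - 11.747 i$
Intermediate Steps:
$G = 4$ ($G = 2 \cdot 2 = 4$)
$s{\left(w \right)} = \frac{1}{2 w}$
$E{\left(W \right)} = \sqrt{-1 + W}$
$K{\left(y \right)} = \sqrt{y + \frac{i \sqrt{14}}{4}}$ ($K{\left(y \right)} = \sqrt{y + \sqrt{-1 + \frac{1}{2 \cdot 4}}} = \sqrt{y + \sqrt{-1 + \frac{1}{2} \cdot \frac{1}{4}}} = \sqrt{y + \sqrt{-1 + \frac{1}{8}}} = \sqrt{y + \sqrt{- \frac{7}{8}}} = \sqrt{y + \frac{i \sqrt{14}}{4}}$)
$t{\left(r \right)} = -63$
$t{\left(199 \right)} - K{\left(-138 \right)} = -63 - \frac{\sqrt{4 \left(-138\right) + i \sqrt{14}}}{2} = -63 - \frac{\sqrt{-552 + i \sqrt{14}}}{2}$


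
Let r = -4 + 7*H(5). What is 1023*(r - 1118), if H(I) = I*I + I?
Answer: -932976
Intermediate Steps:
H(I) = I + I² (H(I) = I² + I = I + I²)
r = 206 (r = -4 + 7*(5*(1 + 5)) = -4 + 7*(5*6) = -4 + 7*30 = -4 + 210 = 206)
1023*(r - 1118) = 1023*(206 - 1118) = 1023*(-912) = -932976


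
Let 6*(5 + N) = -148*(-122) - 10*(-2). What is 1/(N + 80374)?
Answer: 3/250145 ≈ 1.1993e-5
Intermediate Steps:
N = 9023/3 (N = -5 + (-148*(-122) - 10*(-2))/6 = -5 + (18056 + 20)/6 = -5 + (1/6)*18076 = -5 + 9038/3 = 9023/3 ≈ 3007.7)
1/(N + 80374) = 1/(9023/3 + 80374) = 1/(250145/3) = 3/250145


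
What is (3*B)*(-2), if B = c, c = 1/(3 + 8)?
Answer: -6/11 ≈ -0.54545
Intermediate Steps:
c = 1/11 ≈ 0.090909
B = 1/11 ≈ 0.090909
(3*B)*(-2) = (3*(1/11))*(-2) = (3/11)*(-2) = -6/11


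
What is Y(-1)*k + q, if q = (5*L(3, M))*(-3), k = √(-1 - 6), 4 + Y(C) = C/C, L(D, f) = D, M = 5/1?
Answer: -45 - 3*I*√7 ≈ -45.0 - 7.9373*I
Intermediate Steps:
M = 5 (M = 5*1 = 5)
Y(C) = -3 (Y(C) = -4 + C/C = -4 + 1 = -3)
k = I*√7 (k = √(-7) = I*√7 ≈ 2.6458*I)
q = -45 (q = (5*3)*(-3) = 15*(-3) = -45)
Y(-1)*k + q = -3*I*√7 - 45 = -45 - 3*I*√7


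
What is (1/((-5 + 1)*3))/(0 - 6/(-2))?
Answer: -1/36 ≈ -0.027778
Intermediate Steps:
(1/((-5 + 1)*3))/(0 - 6/(-2)) = ((1/3)/(-4))/(0 - 1/2*(-6)) = (-1/4*1/3)/(0 + 3) = -1/12/3 = -1/12*1/3 = -1/36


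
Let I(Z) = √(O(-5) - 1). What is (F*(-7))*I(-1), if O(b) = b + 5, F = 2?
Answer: -14*I ≈ -14.0*I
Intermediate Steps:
O(b) = 5 + b
I(Z) = I (I(Z) = √((5 - 5) - 1) = √(0 - 1) = √(-1) = I)
(F*(-7))*I(-1) = (2*(-7))*I = -14*I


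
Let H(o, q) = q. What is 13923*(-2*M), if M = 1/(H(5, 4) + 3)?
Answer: -3978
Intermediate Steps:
M = ⅐ (M = 1/(4 + 3) = 1/7 = ⅐ ≈ 0.14286)
13923*(-2*M) = 13923*(-2*⅐) = 13923*(-2/7) = -3978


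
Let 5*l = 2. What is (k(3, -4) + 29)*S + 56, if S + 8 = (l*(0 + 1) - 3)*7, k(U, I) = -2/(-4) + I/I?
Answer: -7431/10 ≈ -743.10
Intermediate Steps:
l = 2/5 (l = (1/5)*2 = 2/5 ≈ 0.40000)
k(U, I) = 3/2 (k(U, I) = -2*(-1/4) + 1 = 1/2 + 1 = 3/2)
S = -131/5 (S = -8 + (2*(0 + 1)/5 - 3)*7 = -8 + ((2/5)*1 - 3)*7 = -8 + (2/5 - 3)*7 = -8 - 13/5*7 = -8 - 91/5 = -131/5 ≈ -26.200)
(k(3, -4) + 29)*S + 56 = (3/2 + 29)*(-131/5) + 56 = (61/2)*(-131/5) + 56 = -7991/10 + 56 = -7431/10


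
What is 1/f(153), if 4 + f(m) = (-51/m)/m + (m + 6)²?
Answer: 459/11602142 ≈ 3.9562e-5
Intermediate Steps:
f(m) = -4 + (6 + m)² - 51/m² (f(m) = -4 + ((-51/m)/m + (m + 6)²) = -4 + (-51/m² + (6 + m)²) = -4 + ((6 + m)² - 51/m²) = -4 + (6 + m)² - 51/m²)
1/f(153) = 1/(-4 + (6 + 153)² - 51/153²) = 1/(-4 + 159² - 51*1/23409) = 1/(-4 + 25281 - 1/459) = 1/(11602142/459) = 459/11602142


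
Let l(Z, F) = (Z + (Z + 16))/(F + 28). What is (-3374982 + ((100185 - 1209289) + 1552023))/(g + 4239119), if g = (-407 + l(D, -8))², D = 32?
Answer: -2932063/4401528 ≈ -0.66615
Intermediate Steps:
l(Z, F) = (16 + 2*Z)/(28 + F) (l(Z, F) = (Z + (16 + Z))/(28 + F) = (16 + 2*Z)/(28 + F))
g = 162409 (g = (-407 + 2*(8 + 32)/(28 - 8))² = (-407 + 2*40/20)² = (-407 + 2*(1/20)*40)² = (-407 + 4)² = (-403)² = 162409)
(-3374982 + ((100185 - 1209289) + 1552023))/(g + 4239119) = (-3374982 + ((100185 - 1209289) + 1552023))/(162409 + 4239119) = (-3374982 + (-1109104 + 1552023))/4401528 = (-3374982 + 442919)*(1/4401528) = -2932063*1/4401528 = -2932063/4401528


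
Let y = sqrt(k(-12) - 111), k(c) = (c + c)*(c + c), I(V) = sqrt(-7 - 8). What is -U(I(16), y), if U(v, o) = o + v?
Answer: -sqrt(465) - I*sqrt(15) ≈ -21.564 - 3.873*I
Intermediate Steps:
I(V) = I*sqrt(15) (I(V) = sqrt(-15) = I*sqrt(15))
k(c) = 4*c**2 (k(c) = (2*c)*(2*c) = 4*c**2)
y = sqrt(465) (y = sqrt(4*(-12)**2 - 111) = sqrt(4*144 - 111) = sqrt(576 - 111) = sqrt(465) ≈ 21.564)
-U(I(16), y) = -(sqrt(465) + I*sqrt(15)) = -sqrt(465) - I*sqrt(15)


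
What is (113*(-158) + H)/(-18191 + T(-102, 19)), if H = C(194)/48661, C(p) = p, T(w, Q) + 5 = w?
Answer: 434396650/445199489 ≈ 0.97573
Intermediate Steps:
T(w, Q) = -5 + w
H = 194/48661 ≈ 0.0039868
(113*(-158) + H)/(-18191 + T(-102, 19)) = (113*(-158) + 194/48661)/(-18191 + (-5 - 102)) = (-17854 + 194/48661)/(-18191 - 107) = -868793300/48661/(-18298) = -868793300/48661*(-1/18298) = 434396650/445199489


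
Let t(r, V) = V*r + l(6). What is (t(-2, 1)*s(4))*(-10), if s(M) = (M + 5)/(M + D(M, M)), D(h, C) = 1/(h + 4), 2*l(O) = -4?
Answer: 960/11 ≈ 87.273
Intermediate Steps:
l(O) = -2 (l(O) = (½)*(-4) = -2)
D(h, C) = 1/(4 + h)
s(M) = (5 + M)/(M + 1/(4 + M)) (s(M) = (M + 5)/(M + 1/(4 + M)) = (5 + M)/(M + 1/(4 + M)))
t(r, V) = -2 + V*r (t(r, V) = V*r - 2 = -2 + V*r)
(t(-2, 1)*s(4))*(-10) = ((-2 + 1*(-2))*((4 + 4)*(5 + 4)/(1 + 4*(4 + 4))))*(-10) = ((-2 - 2)*(8*9/(1 + 4*8)))*(-10) = -4*8*9/(1 + 32)*(-10) = -4*8*9/33*(-10) = -4*24/11*(-10) = -96/11*(-10) = 960/11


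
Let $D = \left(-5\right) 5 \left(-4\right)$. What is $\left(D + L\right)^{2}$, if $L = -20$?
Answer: $6400$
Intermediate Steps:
$D = 100$ ($D = \left(-25\right) \left(-4\right) = 100$)
$\left(D + L\right)^{2} = \left(100 - 20\right)^{2} = 80^{2} = 6400$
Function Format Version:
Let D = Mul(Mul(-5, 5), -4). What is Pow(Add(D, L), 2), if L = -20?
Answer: 6400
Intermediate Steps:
D = 100 (D = Mul(-25, -4) = 100)
Pow(Add(D, L), 2) = Pow(Add(100, -20), 2) = Pow(80, 2) = 6400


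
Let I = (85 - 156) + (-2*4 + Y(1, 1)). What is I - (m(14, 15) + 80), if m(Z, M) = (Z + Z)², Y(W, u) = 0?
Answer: -943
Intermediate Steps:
m(Z, M) = 4*Z² (m(Z, M) = (2*Z)² = 4*Z²)
I = -79 (I = (85 - 156) + (-2*4 + 0) = -71 + (-8 + 0) = -71 - 8 = -79)
I - (m(14, 15) + 80) = -79 - (4*14² + 80) = -79 - (4*196 + 80) = -79 - (784 + 80) = -79 - 1*864 = -79 - 864 = -943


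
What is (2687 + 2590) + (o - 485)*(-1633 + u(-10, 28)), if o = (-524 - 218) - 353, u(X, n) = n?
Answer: 2541177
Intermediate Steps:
o = -1095 (o = -742 - 353 = -1095)
(2687 + 2590) + (o - 485)*(-1633 + u(-10, 28)) = (2687 + 2590) + (-1095 - 485)*(-1633 + 28) = 5277 - 1580*(-1605) = 5277 + 2535900 = 2541177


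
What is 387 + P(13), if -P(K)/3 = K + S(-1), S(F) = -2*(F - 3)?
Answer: 324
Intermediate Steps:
S(F) = 6 - 2*F (S(F) = -2*(-3 + F) = 6 - 2*F)
P(K) = -24 - 3*K (P(K) = -3*(K + (6 - 2*(-1))) = -3*(K + (6 + 2)) = -3*(K + 8) = -3*(8 + K) = -24 - 3*K)
387 + P(13) = 387 + (-24 - 3*13) = 387 + (-24 - 39) = 387 - 63 = 324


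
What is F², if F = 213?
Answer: 45369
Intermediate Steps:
F² = 213² = 45369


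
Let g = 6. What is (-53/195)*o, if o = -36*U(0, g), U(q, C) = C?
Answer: 3816/65 ≈ 58.708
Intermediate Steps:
o = -216 (o = -36*6 = -216)
(-53/195)*o = -53/195*(-216) = 3816/65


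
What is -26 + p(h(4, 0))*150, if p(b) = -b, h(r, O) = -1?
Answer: 124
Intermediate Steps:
-26 + p(h(4, 0))*150 = -26 - 1*(-1)*150 = -26 + 1*150 = -26 + 150 = 124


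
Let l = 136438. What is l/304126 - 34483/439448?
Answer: 24735114683/66823781224 ≈ 0.37015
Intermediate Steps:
l/304126 - 34483/439448 = 136438/304126 - 34483/439448 = 136438*(1/304126) - 34483*1/439448 = 68219/152063 - 34483/439448 = 24735114683/66823781224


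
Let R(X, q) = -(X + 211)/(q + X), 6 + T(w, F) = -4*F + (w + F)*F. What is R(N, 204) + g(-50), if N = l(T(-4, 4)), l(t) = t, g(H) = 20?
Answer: 493/26 ≈ 18.962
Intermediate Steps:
T(w, F) = -6 - 4*F + F*(F + w) (T(w, F) = -6 + (-4*F + (w + F)*F) = -6 + (-4*F + (F + w)*F) = -6 + (-4*F + F*(F + w)) = -6 - 4*F + F*(F + w))
N = -22 (N = -6 + 4**2 - 4*4 + 4*(-4) = -6 + 16 - 16 - 16 = -22)
R(X, q) = -(211 + X)/(X + q)
R(N, 204) + g(-50) = (-211 - 1*(-22))/(-22 + 204) + 20 = (-211 + 22)/182 + 20 = (1/182)*(-189) + 20 = -27/26 + 20 = 493/26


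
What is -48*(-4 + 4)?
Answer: 0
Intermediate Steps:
-48*(-4 + 4) = -48*0 = 0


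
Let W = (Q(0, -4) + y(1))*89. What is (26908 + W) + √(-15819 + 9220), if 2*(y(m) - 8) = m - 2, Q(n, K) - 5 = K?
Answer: 55329/2 + I*√6599 ≈ 27665.0 + 81.234*I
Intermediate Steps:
Q(n, K) = 5 + K
y(m) = 7 + m/2 (y(m) = 8 + (m - 2)/2 = 8 + (-2 + m)/2 = 8 + (-1 + m/2) = 7 + m/2)
W = 1513/2 (W = ((5 - 4) + (7 + (½)*1))*89 = (1 + (7 + ½))*89 = (1 + 15/2)*89 = (17/2)*89 = 1513/2 ≈ 756.50)
(26908 + W) + √(-15819 + 9220) = (26908 + 1513/2) + √(-15819 + 9220) = 55329/2 + √(-6599) = 55329/2 + I*√6599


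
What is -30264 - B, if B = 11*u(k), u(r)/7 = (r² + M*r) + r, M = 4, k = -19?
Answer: -50746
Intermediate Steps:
u(r) = 7*r² + 35*r (u(r) = 7*((r² + 4*r) + r) = 7*(r² + 5*r) = 7*r² + 35*r)
B = 20482 (B = 11*(7*(-19)*(5 - 19)) = 11*(7*(-19)*(-14)) = 11*1862 = 20482)
-30264 - B = -30264 - 1*20482 = -30264 - 20482 = -50746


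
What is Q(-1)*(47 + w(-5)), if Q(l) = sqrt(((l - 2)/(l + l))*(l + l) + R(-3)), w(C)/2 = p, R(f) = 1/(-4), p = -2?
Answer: 43*I*sqrt(13)/2 ≈ 77.519*I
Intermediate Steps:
R(f) = -1/4
w(C) = -4 (w(C) = 2*(-2) = -4)
Q(l) = sqrt(-9/4 + l) (Q(l) = sqrt(((l - 2)/(l + l))*(l + l) - 1/4) = sqrt(((-2 + l)/((2*l)))*(2*l) - 1/4) = sqrt(((-2 + l)*(1/(2*l)))*(2*l) - 1/4) = sqrt(((-2 + l)/(2*l))*(2*l) - 1/4) = sqrt((-2 + l) - 1/4) = sqrt(-9/4 + l))
Q(-1)*(47 + w(-5)) = (sqrt(-9 + 4*(-1))/2)*(47 - 4) = (sqrt(-9 - 4)/2)*43 = (sqrt(-13)/2)*43 = ((I*sqrt(13))/2)*43 = (I*sqrt(13)/2)*43 = 43*I*sqrt(13)/2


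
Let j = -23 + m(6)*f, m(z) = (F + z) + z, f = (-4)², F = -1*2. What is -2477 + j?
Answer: -2340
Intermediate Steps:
F = -2
f = 16
m(z) = -2 + 2*z (m(z) = (-2 + z) + z = -2 + 2*z)
j = 137 (j = -23 + (-2 + 2*6)*16 = -23 + (-2 + 12)*16 = -23 + 10*16 = -23 + 160 = 137)
-2477 + j = -2477 + 137 = -2340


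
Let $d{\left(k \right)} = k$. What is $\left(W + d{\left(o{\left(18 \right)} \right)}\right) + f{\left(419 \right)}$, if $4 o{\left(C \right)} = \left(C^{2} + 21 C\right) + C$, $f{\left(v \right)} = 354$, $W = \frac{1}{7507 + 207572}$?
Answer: $\frac{114852187}{215079} \approx 534.0$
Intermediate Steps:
$W = \frac{1}{215079} \approx 4.6495 \cdot 10^{-6}$
$o{\left(C \right)} = \frac{C^{2}}{4} + \frac{11 C}{2}$ ($o{\left(C \right)} = \frac{\left(C^{2} + 21 C\right) + C}{4} = \frac{C^{2} + 22 C}{4} = \frac{C^{2}}{4} + \frac{11 C}{2}$)
$\left(W + d{\left(o{\left(18 \right)} \right)}\right) + f{\left(419 \right)} = \left(\frac{1}{215079} + \frac{1}{4} \cdot 18 \left(22 + 18\right)\right) + 354 = \left(\frac{1}{215079} + \frac{1}{4} \cdot 18 \cdot 40\right) + 354 = \left(\frac{1}{215079} + 180\right) + 354 = \frac{38714221}{215079} + 354 = \frac{114852187}{215079}$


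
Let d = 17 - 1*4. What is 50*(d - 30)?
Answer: -850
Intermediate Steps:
d = 13 (d = 17 - 4 = 13)
50*(d - 30) = 50*(13 - 30) = 50*(-17) = -850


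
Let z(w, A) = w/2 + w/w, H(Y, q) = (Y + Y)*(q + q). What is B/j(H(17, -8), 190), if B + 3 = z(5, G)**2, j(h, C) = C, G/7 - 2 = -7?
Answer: 37/760 ≈ 0.048684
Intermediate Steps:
G = -35 (G = 14 + 7*(-7) = 14 - 49 = -35)
H(Y, q) = 4*Y*q (H(Y, q) = (2*Y)*(2*q) = 4*Y*q)
z(w, A) = 1 + w/2 (z(w, A) = w*(1/2) + 1 = w/2 + 1 = 1 + w/2)
B = 37/4 (B = -3 + (1 + (1/2)*5)**2 = -3 + (1 + 5/2)**2 = -3 + (7/2)**2 = -3 + 49/4 = 37/4 ≈ 9.2500)
B/j(H(17, -8), 190) = (37/4)/190 = (37/4)*(1/190) = 37/760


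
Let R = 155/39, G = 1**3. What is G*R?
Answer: 155/39 ≈ 3.9744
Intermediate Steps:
G = 1
R = 155/39 (R = 155*(1/39) = 155/39 ≈ 3.9744)
G*R = 1*(155/39) = 155/39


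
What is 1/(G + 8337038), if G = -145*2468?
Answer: 1/7979178 ≈ 1.2533e-7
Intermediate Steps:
G = -357860
1/(G + 8337038) = 1/(-357860 + 8337038) = 1/7979178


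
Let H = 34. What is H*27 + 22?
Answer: 940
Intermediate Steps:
H*27 + 22 = 34*27 + 22 = 918 + 22 = 940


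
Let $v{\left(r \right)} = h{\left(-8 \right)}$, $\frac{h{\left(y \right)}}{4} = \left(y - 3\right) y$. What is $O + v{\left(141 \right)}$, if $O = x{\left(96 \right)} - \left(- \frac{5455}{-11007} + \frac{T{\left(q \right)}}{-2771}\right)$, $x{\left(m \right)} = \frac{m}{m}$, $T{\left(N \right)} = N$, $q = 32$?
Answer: $\frac{10751876560}{30500397} \approx 352.52$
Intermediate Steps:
$h{\left(y \right)} = 4 y \left(-3 + y\right)$ ($h{\left(y \right)} = 4 \left(y - 3\right) y = 4 \left(-3 + y\right) y = 4 y \left(-3 + y\right)$)
$v{\left(r \right)} = 352$ ($v{\left(r \right)} = 4 \left(-8\right) \left(-3 - 8\right) = 4 \left(-8\right) \left(-11\right) = 352$)
$x{\left(m \right)} = 1$
$O = \frac{15736816}{30500397}$ ($O = 1 - \left(- \frac{5455}{-11007} + \frac{32}{-2771}\right) = 1 - \left(\left(-5455\right) \left(- \frac{1}{11007}\right) + 32 \left(- \frac{1}{2771}\right)\right) = 1 - \left(\frac{5455}{11007} - \frac{32}{2771}\right) = 1 - \frac{14763581}{30500397} = \frac{15736816}{30500397} \approx 0.51595$)
$O + v{\left(141 \right)} = \frac{15736816}{30500397} + 352 = \frac{10751876560}{30500397}$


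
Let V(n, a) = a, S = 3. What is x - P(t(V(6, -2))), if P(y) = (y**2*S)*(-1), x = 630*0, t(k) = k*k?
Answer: 48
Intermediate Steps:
t(k) = k**2
x = 0
P(y) = -3*y**2 (P(y) = (y**2*3)*(-1) = (3*y**2)*(-1) = -3*y**2)
x - P(t(V(6, -2))) = 0 - (-3)*((-2)**2)**2 = 0 - (-3)*4**2 = 0 - (-3)*16 = 0 - 1*(-48) = 0 + 48 = 48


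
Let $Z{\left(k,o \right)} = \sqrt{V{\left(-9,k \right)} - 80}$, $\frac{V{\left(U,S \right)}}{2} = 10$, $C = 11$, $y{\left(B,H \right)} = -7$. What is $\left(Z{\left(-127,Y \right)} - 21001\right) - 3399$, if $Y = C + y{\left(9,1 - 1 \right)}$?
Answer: $-24400 + 2 i \sqrt{15} \approx -24400.0 + 7.746 i$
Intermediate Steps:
$V{\left(U,S \right)} = 20$ ($V{\left(U,S \right)} = 2 \cdot 10 = 20$)
$Y = 4$ ($Y = 11 - 7 = 4$)
$Z{\left(k,o \right)} = 2 i \sqrt{15}$ ($Z{\left(k,o \right)} = \sqrt{20 - 80} = \sqrt{-60} = 2 i \sqrt{15}$)
$\left(Z{\left(-127,Y \right)} - 21001\right) - 3399 = \left(2 i \sqrt{15} - 21001\right) - 3399 = \left(-21001 + 2 i \sqrt{15}\right) - 3399 = -24400 + 2 i \sqrt{15}$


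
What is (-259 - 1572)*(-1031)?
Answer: 1887761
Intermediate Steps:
(-259 - 1572)*(-1031) = -1831*(-1031) = 1887761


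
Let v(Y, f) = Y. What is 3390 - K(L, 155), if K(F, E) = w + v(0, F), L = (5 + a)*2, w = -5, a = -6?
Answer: 3395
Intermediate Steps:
L = -2 (L = (5 - 6)*2 = -1*2 = -2)
K(F, E) = -5 (K(F, E) = -5 + 0 = -5)
3390 - K(L, 155) = 3390 - 1*(-5) = 3390 + 5 = 3395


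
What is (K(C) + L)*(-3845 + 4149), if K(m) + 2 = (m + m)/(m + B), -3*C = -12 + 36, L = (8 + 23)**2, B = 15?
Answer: 2035888/7 ≈ 2.9084e+5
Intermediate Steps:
L = 961 (L = 31**2 = 961)
C = -8 (C = -(-12 + 36)/3 = -1/3*24 = -8)
K(m) = -2 + 2*m/(15 + m) (K(m) = -2 + (m + m)/(m + 15) = -2 + (2*m)/(15 + m) = -2 + 2*m/(15 + m))
(K(C) + L)*(-3845 + 4149) = (-30/(15 - 8) + 961)*(-3845 + 4149) = (-30/7 + 961)*304 = (6697/7)*304 = 2035888/7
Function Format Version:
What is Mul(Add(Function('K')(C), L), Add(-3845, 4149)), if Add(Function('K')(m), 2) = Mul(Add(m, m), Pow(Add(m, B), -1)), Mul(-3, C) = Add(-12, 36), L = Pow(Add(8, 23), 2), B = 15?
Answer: Rational(2035888, 7) ≈ 2.9084e+5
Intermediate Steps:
L = 961 (L = Pow(31, 2) = 961)
C = -8 (C = Mul(Rational(-1, 3), Add(-12, 36)) = Mul(Rational(-1, 3), 24) = -8)
Function('K')(m) = Add(-2, Mul(2, m, Pow(Add(15, m), -1))) (Function('K')(m) = Add(-2, Mul(Add(m, m), Pow(Add(m, 15), -1))) = Add(-2, Mul(Mul(2, m), Pow(Add(15, m), -1))) = Add(-2, Mul(2, m, Pow(Add(15, m), -1))))
Mul(Add(Function('K')(C), L), Add(-3845, 4149)) = Mul(Add(Mul(-30, Pow(Add(15, -8), -1)), 961), Add(-3845, 4149)) = Mul(Add(Mul(-30, Pow(7, -1)), 961), 304) = Mul(Add(Mul(-30, Rational(1, 7)), 961), 304) = Mul(Add(Rational(-30, 7), 961), 304) = Mul(Rational(6697, 7), 304) = Rational(2035888, 7)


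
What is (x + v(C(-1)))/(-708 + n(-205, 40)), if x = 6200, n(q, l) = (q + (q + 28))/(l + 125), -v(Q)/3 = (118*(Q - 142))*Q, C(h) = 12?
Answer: -46071300/58601 ≈ -786.19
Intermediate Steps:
v(Q) = -3*Q*(-16756 + 118*Q) (v(Q) = -3*118*(Q - 142)*Q = -3*118*(-142 + Q)*Q = -3*(-16756 + 118*Q)*Q = -3*Q*(-16756 + 118*Q))
n(q, l) = (28 + 2*q)/(125 + l) (n(q, l) = (q + (28 + q))/(125 + l) = (28 + 2*q)/(125 + l))
(x + v(C(-1)))/(-708 + n(-205, 40)) = (6200 + 354*12*(142 - 1*12))/(-708 + 2*(14 - 205)/(125 + 40)) = (6200 + 354*12*(142 - 12))/(-708 + 2*(-191)/165) = (6200 + 354*12*130)/(-708 + 2*(1/165)*(-191)) = (6200 + 552240)/(-708 - 382/165) = 558440/(-117202/165) = 558440*(-165/117202) = -46071300/58601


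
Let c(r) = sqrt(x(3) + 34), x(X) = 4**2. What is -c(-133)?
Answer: -5*sqrt(2) ≈ -7.0711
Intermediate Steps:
x(X) = 16
c(r) = 5*sqrt(2) (c(r) = sqrt(16 + 34) = sqrt(50) = 5*sqrt(2))
-c(-133) = -5*sqrt(2)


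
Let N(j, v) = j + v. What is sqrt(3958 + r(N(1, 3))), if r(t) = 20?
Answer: 3*sqrt(442) ≈ 63.071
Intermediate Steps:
sqrt(3958 + r(N(1, 3))) = sqrt(3958 + 20) = sqrt(3978) = 3*sqrt(442)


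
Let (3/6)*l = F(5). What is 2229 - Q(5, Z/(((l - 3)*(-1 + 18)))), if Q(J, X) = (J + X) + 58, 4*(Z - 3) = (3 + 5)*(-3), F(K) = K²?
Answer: 1730637/799 ≈ 2166.0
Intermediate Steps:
l = 50 (l = 2*5² = 2*25 = 50)
Z = -3 (Z = 3 + ((3 + 5)*(-3))/4 = 3 + (8*(-3))/4 = 3 + (¼)*(-24) = 3 - 6 = -3)
Q(J, X) = 58 + J + X
2229 - Q(5, Z/(((l - 3)*(-1 + 18)))) = 2229 - (58 + 5 - 3*1/((-1 + 18)*(50 - 3))) = 2229 - (58 + 5 - 3/(47*17)) = 2229 - (58 + 5 - 3/799) = 2229 - 1*50334/799 = 2229 - 50334/799 = 1730637/799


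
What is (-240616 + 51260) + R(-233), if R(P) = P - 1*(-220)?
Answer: -189369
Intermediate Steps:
R(P) = 220 + P (R(P) = P + 220 = 220 + P)
(-240616 + 51260) + R(-233) = (-240616 + 51260) + (220 - 233) = -189356 - 13 = -189369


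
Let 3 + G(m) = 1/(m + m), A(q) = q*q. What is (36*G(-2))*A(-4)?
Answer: -1872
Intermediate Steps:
A(q) = q²
G(m) = -3 + 1/(2*m) (G(m) = -3 + 1/(m + m) = -3 + 1/(2*m))
(36*G(-2))*A(-4) = (36*(-3 + (½)/(-2)))*(-4)² = (36*(-3 + (½)*(-½)))*16 = (36*(-3 - ¼))*16 = (36*(-13/4))*16 = -117*16 = -1872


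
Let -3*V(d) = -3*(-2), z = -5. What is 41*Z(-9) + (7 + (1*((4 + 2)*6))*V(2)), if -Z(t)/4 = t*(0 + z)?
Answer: -7445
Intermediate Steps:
Z(t) = 20*t (Z(t) = -4*t*(0 - 5) = -4*t*(-5) = -(-20)*t = 20*t)
V(d) = -2 (V(d) = -(-1)*(-2) = -1/3*6 = -2)
41*Z(-9) + (7 + (1*((4 + 2)*6))*V(2)) = 41*(20*(-9)) + (7 + (1*((4 + 2)*6))*(-2)) = 41*(-180) + (7 + (1*(6*6))*(-2)) = -7380 + (7 + (1*36)*(-2)) = -7380 + (7 + 36*(-2)) = -7380 + (7 - 72) = -7380 - 65 = -7445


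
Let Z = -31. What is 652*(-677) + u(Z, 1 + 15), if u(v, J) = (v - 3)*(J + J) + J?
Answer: -442476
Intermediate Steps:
u(v, J) = J + 2*J*(-3 + v) (u(v, J) = (-3 + v)*(2*J) + J = 2*J*(-3 + v) + J = J + 2*J*(-3 + v))
652*(-677) + u(Z, 1 + 15) = 652*(-677) + (1 + 15)*(-5 + 2*(-31)) = -441404 + 16*(-5 - 62) = -441404 + 16*(-67) = -441404 - 1072 = -442476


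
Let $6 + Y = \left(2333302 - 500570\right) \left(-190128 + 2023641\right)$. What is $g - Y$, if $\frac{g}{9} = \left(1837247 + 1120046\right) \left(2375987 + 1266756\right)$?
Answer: $93593587424781$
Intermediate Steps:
$g = 96953925372291$ ($g = 9 \left(1837247 + 1120046\right) \left(2375987 + 1266756\right) = 9 \cdot 2957293 \cdot 3642743 = 9 \cdot 10772658374699 = 96953925372291$)
$Y = 3360337947510$ ($Y = -6 + \left(2333302 - 500570\right) \left(-190128 + 2023641\right) = -6 + 1832732 \cdot 1833513 = -6 + 3360337947516 = 3360337947510$)
$g - Y = 96953925372291 - 3360337947510 = 93593587424781$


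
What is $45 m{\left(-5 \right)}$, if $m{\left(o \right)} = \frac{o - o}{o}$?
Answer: $0$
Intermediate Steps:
$m{\left(o \right)} = 0$ ($m{\left(o \right)} = \frac{0}{o} = 0$)
$45 m{\left(-5 \right)} = 45 \cdot 0 = 0$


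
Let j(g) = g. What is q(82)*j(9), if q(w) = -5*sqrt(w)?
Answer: -45*sqrt(82) ≈ -407.49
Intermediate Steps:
q(82)*j(9) = -5*sqrt(82)*9 = -45*sqrt(82)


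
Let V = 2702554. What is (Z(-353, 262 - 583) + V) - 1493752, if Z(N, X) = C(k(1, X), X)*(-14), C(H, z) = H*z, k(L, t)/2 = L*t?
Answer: -1676346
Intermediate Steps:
k(L, t) = 2*L*t (k(L, t) = 2*(L*t) = 2*L*t)
Z(N, X) = -28*X² (Z(N, X) = ((2*1*X)*X)*(-14) = ((2*X)*X)*(-14) = (2*X²)*(-14) = -28*X²)
(Z(-353, 262 - 583) + V) - 1493752 = (-28*(262 - 583)² + 2702554) - 1493752 = (-28*(-321)² + 2702554) - 1493752 = (-28*103041 + 2702554) - 1493752 = (-2885148 + 2702554) - 1493752 = -182594 - 1493752 = -1676346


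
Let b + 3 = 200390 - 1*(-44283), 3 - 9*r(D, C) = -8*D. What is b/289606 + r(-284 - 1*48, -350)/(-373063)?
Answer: 411132121304/486185774301 ≈ 0.84563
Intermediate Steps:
r(D, C) = 1/3 + 8*D/9 (r(D, C) = 1/3 - (-8)*D/9 = 1/3 + 8*D/9)
b = 244670 (b = -3 + (200390 - 1*(-44283)) = -3 + (200390 + 44283) = -3 + 244673 = 244670)
b/289606 + r(-284 - 1*48, -350)/(-373063) = 244670/289606 + (1/3 + 8*(-284 - 1*48)/9)/(-373063) = 244670*(1/289606) + (1/3 + 8*(-284 - 48)/9)*(-1/373063) = 122335/144803 + (1/3 + (8/9)*(-332))*(-1/373063) = 122335/144803 + (1/3 - 2656/9)*(-1/373063) = 122335/144803 - 2653/9*(-1/373063) = 122335/144803 + 2653/3357567 = 411132121304/486185774301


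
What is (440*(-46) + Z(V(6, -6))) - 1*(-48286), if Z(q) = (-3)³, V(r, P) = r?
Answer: 28019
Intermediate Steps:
Z(q) = -27
(440*(-46) + Z(V(6, -6))) - 1*(-48286) = (440*(-46) - 27) - 1*(-48286) = (-20240 - 27) + 48286 = -20267 + 48286 = 28019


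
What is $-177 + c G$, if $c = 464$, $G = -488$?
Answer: $-226609$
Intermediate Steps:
$-177 + c G = -177 + 464 \left(-488\right) = -177 - 226432 = -226609$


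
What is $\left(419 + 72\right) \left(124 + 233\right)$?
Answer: $175287$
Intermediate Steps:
$\left(419 + 72\right) \left(124 + 233\right) = 491 \cdot 357 = 175287$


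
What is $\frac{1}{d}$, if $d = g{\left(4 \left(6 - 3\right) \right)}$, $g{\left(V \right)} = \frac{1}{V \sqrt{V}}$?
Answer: $24 \sqrt{3} \approx 41.569$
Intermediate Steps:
$g{\left(V \right)} = \frac{1}{V^{\frac{3}{2}}}$
$d = \frac{\sqrt{3}}{72}$ ($d = \frac{1}{8 \left(6 - 3\right)^{\frac{3}{2}}} = \frac{1}{24 \sqrt{3}} = \frac{\sqrt{3}}{72} \approx 0.024056$)
$\frac{1}{d} = \frac{1}{\frac{1}{72} \sqrt{3}} = 24 \sqrt{3}$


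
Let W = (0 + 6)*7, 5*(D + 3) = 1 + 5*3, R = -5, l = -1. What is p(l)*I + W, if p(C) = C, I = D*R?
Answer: 43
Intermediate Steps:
D = ⅕ (D = -3 + (1 + 5*3)/5 = -3 + (1 + 15)/5 = -3 + (⅕)*16 = -3 + 16/5 = ⅕ ≈ 0.20000)
I = -1 (I = (⅕)*(-5) = -1)
W = 42 (W = 6*7 = 42)
p(l)*I + W = -1*(-1) + 42 = 1 + 42 = 43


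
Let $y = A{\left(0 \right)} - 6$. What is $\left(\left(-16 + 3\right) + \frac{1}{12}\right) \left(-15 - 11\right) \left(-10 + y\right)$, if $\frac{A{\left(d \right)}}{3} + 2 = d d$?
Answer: $- \frac{22165}{3} \approx -7388.3$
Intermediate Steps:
$A{\left(d \right)} = -6 + 3 d^{2}$ ($A{\left(d \right)} = -6 + 3 d d = -6 + 3 d^{2}$)
$y = -12$ ($y = \left(-6 + 3 \cdot 0^{2}\right) - 6 = \left(-6 + 3 \cdot 0\right) - 6 = \left(-6 + 0\right) - 6 = -6 - 6 = -12$)
$\left(\left(-16 + 3\right) + \frac{1}{12}\right) \left(-15 - 11\right) \left(-10 + y\right) = \left(\left(-16 + 3\right) + \frac{1}{12}\right) \left(-15 - 11\right) \left(-10 - 12\right) = \left(-13 + \frac{1}{12}\right) \left(\left(-26\right) \left(-22\right)\right) = \left(- \frac{155}{12}\right) 572 = - \frac{22165}{3}$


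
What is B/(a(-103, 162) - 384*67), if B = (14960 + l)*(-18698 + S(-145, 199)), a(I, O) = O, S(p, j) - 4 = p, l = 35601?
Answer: 952518679/25566 ≈ 37257.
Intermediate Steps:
S(p, j) = 4 + p
B = -952518679 (B = (14960 + 35601)*(-18698 + (4 - 145)) = 50561*(-18698 - 141) = 50561*(-18839) = -952518679)
B/(a(-103, 162) - 384*67) = -952518679/(162 - 384*67) = -952518679/(162 - 25728) = -952518679/(-25566) = -952518679*(-1/25566) = 952518679/25566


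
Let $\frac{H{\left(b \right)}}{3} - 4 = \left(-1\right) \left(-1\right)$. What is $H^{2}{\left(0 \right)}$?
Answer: $225$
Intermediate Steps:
$H{\left(b \right)} = 15$ ($H{\left(b \right)} = 12 + 3 \left(\left(-1\right) \left(-1\right)\right) = 12 + 3 \cdot 1 = 12 + 3 = 15$)
$H^{2}{\left(0 \right)} = 15^{2} = 225$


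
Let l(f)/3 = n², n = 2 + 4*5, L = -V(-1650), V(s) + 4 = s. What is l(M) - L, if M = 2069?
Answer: -202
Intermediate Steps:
V(s) = -4 + s
L = 1654 (L = -(-4 - 1650) = -1*(-1654) = 1654)
n = 22 (n = 2 + 20 = 22)
l(f) = 1452 (l(f) = 3*22² = 3*484 = 1452)
l(M) - L = 1452 - 1*1654 = 1452 - 1654 = -202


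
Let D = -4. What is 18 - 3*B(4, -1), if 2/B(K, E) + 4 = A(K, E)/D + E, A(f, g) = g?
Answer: 366/19 ≈ 19.263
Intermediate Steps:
B(K, E) = 2/(-4 + 3*E/4) (B(K, E) = 2/(-4 + (E/(-4) + E)) = 2/(-4 + (E*(-1/4) + E)) = 2/(-4 + (-E/4 + E)) = 2/(-4 + 3*E/4))
18 - 3*B(4, -1) = 18 - 24/(-16 + 3*(-1)) = 18 - 24/(-16 - 3) = 18 - 24/(-19) = 18 - 24*(-1)/19 = 18 - 3*(-8/19) = 18 + 24/19 = 366/19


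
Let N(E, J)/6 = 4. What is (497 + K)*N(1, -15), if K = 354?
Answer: 20424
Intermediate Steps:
N(E, J) = 24 (N(E, J) = 6*4 = 24)
(497 + K)*N(1, -15) = (497 + 354)*24 = 851*24 = 20424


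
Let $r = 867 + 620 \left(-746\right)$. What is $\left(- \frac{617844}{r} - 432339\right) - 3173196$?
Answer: $- \frac{1664505431511}{461653} \approx -3.6055 \cdot 10^{6}$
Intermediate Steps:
$r = -461653$ ($r = 867 - 462520 = -461653$)
$\left(- \frac{617844}{r} - 432339\right) - 3173196 = \left(- \frac{617844}{-461653} - 432339\right) - 3173196 = \left(\left(-617844\right) \left(- \frac{1}{461653}\right) - 432339\right) - 3173196 = \left(\frac{617844}{461653} - 432339\right) - 3173196 = - \frac{199589978523}{461653} - 3173196 = - \frac{1664505431511}{461653}$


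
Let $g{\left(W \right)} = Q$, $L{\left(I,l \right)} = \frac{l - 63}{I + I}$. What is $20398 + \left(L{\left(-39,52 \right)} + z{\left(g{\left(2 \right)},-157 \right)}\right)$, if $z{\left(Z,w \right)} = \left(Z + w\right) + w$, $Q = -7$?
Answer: $\frac{1566017}{78} \approx 20077.0$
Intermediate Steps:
$L{\left(I,l \right)} = \frac{-63 + l}{2 I}$
$g{\left(W \right)} = -7$
$z{\left(Z,w \right)} = Z + 2 w$
$20398 + \left(L{\left(-39,52 \right)} + z{\left(g{\left(2 \right)},-157 \right)}\right) = 20398 + \left(\frac{-63 + 52}{2 \left(-39\right)} + \left(-7 + 2 \left(-157\right)\right)\right) = 20398 + \left(\frac{1}{2} \left(- \frac{1}{39}\right) \left(-11\right) - 321\right) = 20398 + \left(\frac{11}{78} - 321\right) = 20398 - \frac{25027}{78} = \frac{1566017}{78}$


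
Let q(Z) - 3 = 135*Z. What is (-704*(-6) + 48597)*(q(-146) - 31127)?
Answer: -2685102714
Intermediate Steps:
q(Z) = 3 + 135*Z
(-704*(-6) + 48597)*(q(-146) - 31127) = (-704*(-6) + 48597)*((3 + 135*(-146)) - 31127) = (4224 + 48597)*((3 - 19710) - 31127) = 52821*(-19707 - 31127) = 52821*(-50834) = -2685102714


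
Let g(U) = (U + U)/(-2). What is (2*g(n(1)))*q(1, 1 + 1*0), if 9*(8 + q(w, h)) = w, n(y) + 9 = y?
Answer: -1136/9 ≈ -126.22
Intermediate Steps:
n(y) = -9 + y
g(U) = -U
q(w, h) = -8 + w/9
(2*g(n(1)))*q(1, 1 + 1*0) = (2*(-(-9 + 1)))*(-8 + (1/9)*1) = (2*(-1*(-8)))*(-8 + 1/9) = (2*8)*(-71/9) = 16*(-71/9) = -1136/9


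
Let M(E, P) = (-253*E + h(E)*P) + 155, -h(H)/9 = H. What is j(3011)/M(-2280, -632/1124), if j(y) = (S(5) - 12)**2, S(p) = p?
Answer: 13769/158893435 ≈ 8.6656e-5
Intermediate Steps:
h(H) = -9*H
M(E, P) = 155 - 253*E - 9*E*P (M(E, P) = (-253*E + (-9*E)*P) + 155 = (-253*E - 9*E*P) + 155 = 155 - 253*E - 9*E*P)
j(y) = 49 (j(y) = (5 - 12)**2 = (-7)**2 = 49)
j(3011)/M(-2280, -632/1124) = 49/(155 - 253*(-2280) - 9*(-2280)*(-632/1124)) = 49/(155 + 576840 - 9*(-2280)*(-632*1/1124)) = 49/(155 + 576840 - 9*(-2280)*(-158/281)) = 49/(155 + 576840 - 3242160/281) = 49/(158893435/281) = 49*(281/158893435) = 13769/158893435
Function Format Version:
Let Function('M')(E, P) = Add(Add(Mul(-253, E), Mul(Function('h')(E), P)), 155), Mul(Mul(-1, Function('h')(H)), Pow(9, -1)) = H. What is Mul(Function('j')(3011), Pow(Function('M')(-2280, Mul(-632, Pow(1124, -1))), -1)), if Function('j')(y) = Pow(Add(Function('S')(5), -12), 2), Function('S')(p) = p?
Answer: Rational(13769, 158893435) ≈ 8.6656e-5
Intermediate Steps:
Function('h')(H) = Mul(-9, H)
Function('M')(E, P) = Add(155, Mul(-253, E), Mul(-9, E, P)) (Function('M')(E, P) = Add(Add(Mul(-253, E), Mul(Mul(-9, E), P)), 155) = Add(Add(Mul(-253, E), Mul(-9, E, P)), 155) = Add(155, Mul(-253, E), Mul(-9, E, P)))
Function('j')(y) = 49 (Function('j')(y) = Pow(Add(5, -12), 2) = Pow(-7, 2) = 49)
Mul(Function('j')(3011), Pow(Function('M')(-2280, Mul(-632, Pow(1124, -1))), -1)) = Mul(49, Pow(Add(155, Mul(-253, -2280), Mul(-9, -2280, Mul(-632, Pow(1124, -1)))), -1)) = Mul(49, Pow(Add(155, 576840, Mul(-9, -2280, Mul(-632, Rational(1, 1124)))), -1)) = Mul(49, Pow(Add(155, 576840, Mul(-9, -2280, Rational(-158, 281))), -1)) = Mul(49, Pow(Add(155, 576840, Rational(-3242160, 281)), -1)) = Mul(49, Pow(Rational(158893435, 281), -1)) = Mul(49, Rational(281, 158893435)) = Rational(13769, 158893435)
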